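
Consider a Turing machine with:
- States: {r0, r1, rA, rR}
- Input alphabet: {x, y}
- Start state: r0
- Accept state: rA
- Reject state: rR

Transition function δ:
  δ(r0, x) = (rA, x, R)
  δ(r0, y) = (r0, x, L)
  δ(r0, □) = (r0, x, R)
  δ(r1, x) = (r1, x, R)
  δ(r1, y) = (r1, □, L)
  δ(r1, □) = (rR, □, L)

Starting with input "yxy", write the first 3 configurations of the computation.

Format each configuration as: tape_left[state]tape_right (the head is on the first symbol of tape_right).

Transitions applied:
Step 1: δ(r0, y) = (r0, x, L)
Step 2: δ(r0, □) = (r0, x, R)

The first 3 configurations are:
[r0]yxy ⊢ [r0]□xxy ⊢ x[r0]xxy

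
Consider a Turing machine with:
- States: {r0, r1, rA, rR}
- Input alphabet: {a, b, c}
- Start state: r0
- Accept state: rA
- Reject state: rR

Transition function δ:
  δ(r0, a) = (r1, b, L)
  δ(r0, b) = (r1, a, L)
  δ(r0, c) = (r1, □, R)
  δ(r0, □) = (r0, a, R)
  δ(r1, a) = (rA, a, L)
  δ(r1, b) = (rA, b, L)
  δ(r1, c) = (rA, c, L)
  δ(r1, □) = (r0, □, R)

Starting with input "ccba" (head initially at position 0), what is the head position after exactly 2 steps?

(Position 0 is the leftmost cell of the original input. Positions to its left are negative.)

Execution trace (head position shown):
Step 0: [r0]ccba  (head at position 0)
Step 1: move right → □[r1]cba  (head at position 1)
Step 2: move left → [rA]□cba  (head at position 0)

After 2 steps, the head is at position 0.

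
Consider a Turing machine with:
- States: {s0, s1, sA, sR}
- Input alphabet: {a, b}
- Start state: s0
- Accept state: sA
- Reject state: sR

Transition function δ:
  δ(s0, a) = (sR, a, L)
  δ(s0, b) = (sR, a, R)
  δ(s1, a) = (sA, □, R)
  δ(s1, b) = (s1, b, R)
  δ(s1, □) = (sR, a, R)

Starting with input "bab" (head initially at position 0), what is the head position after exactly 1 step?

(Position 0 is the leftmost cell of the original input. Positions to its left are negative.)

Execution trace (head position shown):
Step 0: [s0]bab  (head at position 0)
Step 1: move right → a[sR]ab  (head at position 1)

After 1 step, the head is at position 1.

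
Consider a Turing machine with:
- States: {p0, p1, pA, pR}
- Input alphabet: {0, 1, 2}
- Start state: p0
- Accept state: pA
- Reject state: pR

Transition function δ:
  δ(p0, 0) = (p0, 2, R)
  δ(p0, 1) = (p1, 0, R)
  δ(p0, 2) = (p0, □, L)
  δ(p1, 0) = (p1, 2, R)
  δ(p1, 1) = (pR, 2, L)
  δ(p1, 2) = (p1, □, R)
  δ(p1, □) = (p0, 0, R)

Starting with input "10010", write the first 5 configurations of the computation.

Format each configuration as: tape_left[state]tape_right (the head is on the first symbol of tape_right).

Transitions applied:
Step 1: δ(p0, 1) = (p1, 0, R)
Step 2: δ(p1, 0) = (p1, 2, R)
Step 3: δ(p1, 0) = (p1, 2, R)
Step 4: δ(p1, 1) = (pR, 2, L)

The first 5 configurations are:
[p0]10010 ⊢ 0[p1]0010 ⊢ 02[p1]010 ⊢ 022[p1]10 ⊢ 02[pR]220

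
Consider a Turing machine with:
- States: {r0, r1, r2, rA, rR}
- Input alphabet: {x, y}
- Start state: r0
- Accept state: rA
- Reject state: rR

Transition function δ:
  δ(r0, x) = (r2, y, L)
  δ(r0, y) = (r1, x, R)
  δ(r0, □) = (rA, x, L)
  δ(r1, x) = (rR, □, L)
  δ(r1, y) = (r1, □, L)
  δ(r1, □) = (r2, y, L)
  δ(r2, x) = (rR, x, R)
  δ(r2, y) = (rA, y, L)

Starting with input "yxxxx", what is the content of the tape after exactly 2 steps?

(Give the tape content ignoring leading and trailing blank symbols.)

Execution trace:
Initial: [r0]yxxxx
Step 1: δ(r0, y) = (r1, x, R) → x[r1]xxxx
Step 2: δ(r1, x) = (rR, □, L) → [rR]x□xxx

The machine reaches the reject state rR and halts.

After 2 steps, the tape (ignoring leading/trailing blanks) is: x□xxx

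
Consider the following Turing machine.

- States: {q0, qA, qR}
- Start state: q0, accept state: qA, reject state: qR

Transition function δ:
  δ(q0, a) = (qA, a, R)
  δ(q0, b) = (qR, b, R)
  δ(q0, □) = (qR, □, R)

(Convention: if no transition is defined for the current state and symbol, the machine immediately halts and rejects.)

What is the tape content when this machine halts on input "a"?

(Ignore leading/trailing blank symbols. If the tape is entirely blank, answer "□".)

Execution trace:
Initial: [q0]a
Step 1: δ(q0, a) = (qA, a, R) → a[qA]□

The machine reaches the accept state qA and halts.

Final tape (ignoring leading/trailing blanks): a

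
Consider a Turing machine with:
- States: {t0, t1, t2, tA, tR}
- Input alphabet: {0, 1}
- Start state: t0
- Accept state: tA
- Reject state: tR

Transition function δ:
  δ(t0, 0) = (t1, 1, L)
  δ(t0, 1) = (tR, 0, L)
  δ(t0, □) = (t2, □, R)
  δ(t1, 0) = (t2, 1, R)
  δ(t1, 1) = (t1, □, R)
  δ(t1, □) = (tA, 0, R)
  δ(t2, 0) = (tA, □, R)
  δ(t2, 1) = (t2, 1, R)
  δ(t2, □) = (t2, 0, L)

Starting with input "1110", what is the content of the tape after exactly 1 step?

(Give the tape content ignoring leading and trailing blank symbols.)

Execution trace:
Initial: [t0]1110
Step 1: δ(t0, 1) = (tR, 0, L) → [tR]□0110

The machine reaches the reject state tR and halts.

After 1 step, the tape (ignoring leading/trailing blanks) is: 0110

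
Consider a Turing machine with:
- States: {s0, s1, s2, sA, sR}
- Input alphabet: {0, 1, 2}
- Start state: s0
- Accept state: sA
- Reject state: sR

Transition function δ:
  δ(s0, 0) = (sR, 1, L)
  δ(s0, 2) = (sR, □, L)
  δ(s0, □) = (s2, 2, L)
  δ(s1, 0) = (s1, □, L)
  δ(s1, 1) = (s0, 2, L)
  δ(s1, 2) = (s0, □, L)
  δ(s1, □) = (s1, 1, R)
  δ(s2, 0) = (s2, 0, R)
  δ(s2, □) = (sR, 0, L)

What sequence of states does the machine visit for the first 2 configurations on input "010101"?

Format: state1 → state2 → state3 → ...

Execution trace:
Initial: [s0]010101
Step 1: δ(s0, 0) = (sR, 1, L) → [sR]□110101

The machine reaches the reject state sR and halts.

State sequence: s0 → sR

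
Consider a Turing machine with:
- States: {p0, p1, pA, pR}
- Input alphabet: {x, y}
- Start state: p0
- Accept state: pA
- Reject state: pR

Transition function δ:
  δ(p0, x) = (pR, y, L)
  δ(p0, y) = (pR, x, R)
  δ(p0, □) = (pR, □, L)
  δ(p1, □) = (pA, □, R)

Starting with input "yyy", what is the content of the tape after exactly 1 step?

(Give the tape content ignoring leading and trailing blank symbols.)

Execution trace:
Initial: [p0]yyy
Step 1: δ(p0, y) = (pR, x, R) → x[pR]yy

The machine reaches the reject state pR and halts.

After 1 step, the tape (ignoring leading/trailing blanks) is: xyy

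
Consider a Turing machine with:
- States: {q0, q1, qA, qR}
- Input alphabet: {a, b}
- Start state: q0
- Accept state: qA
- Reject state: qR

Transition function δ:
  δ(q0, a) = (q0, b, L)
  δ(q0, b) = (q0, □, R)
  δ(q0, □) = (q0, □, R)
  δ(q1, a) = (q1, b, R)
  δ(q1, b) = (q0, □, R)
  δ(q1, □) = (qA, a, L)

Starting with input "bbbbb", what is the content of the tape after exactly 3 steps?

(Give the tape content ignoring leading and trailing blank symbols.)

Execution trace:
Initial: [q0]bbbbb
Step 1: δ(q0, b) = (q0, □, R) → □[q0]bbbb
Step 2: δ(q0, b) = (q0, □, R) → □□[q0]bbb
Step 3: δ(q0, b) = (q0, □, R) → □□□[q0]bb

After 3 steps, the tape (ignoring leading/trailing blanks) is: bb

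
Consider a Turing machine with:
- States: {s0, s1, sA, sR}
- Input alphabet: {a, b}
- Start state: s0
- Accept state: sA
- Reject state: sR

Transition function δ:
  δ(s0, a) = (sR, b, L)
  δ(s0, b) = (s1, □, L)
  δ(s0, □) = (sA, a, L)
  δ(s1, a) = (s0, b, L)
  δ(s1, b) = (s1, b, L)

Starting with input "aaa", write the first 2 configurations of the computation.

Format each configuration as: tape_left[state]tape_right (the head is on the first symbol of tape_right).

Transitions applied:
Step 1: δ(s0, a) = (sR, b, L)

The first 2 configurations are:
[s0]aaa ⊢ [sR]□baa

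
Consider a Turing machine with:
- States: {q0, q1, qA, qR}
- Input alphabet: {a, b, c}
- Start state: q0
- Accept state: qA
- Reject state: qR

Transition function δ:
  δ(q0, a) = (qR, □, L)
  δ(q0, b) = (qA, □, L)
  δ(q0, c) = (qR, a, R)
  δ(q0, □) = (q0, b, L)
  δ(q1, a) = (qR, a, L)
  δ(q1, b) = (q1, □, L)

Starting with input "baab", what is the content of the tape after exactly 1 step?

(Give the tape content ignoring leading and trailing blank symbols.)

Execution trace:
Initial: [q0]baab
Step 1: δ(q0, b) = (qA, □, L) → [qA]□□aab

The machine reaches the accept state qA and halts.

After 1 step, the tape (ignoring leading/trailing blanks) is: aab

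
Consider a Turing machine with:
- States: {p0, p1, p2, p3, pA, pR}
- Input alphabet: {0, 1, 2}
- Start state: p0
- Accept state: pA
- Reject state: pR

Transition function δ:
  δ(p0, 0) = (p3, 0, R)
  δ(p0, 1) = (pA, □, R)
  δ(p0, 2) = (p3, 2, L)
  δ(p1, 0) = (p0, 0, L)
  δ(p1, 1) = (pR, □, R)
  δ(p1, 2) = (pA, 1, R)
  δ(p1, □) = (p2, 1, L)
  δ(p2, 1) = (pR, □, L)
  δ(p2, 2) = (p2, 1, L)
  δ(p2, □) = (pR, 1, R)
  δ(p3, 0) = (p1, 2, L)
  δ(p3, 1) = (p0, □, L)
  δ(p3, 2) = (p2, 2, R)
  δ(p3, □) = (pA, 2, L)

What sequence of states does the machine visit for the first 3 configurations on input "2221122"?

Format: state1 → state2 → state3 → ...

Execution trace:
Initial: [p0]2221122
Step 1: δ(p0, 2) = (p3, 2, L) → [p3]□2221122
Step 2: δ(p3, □) = (pA, 2, L) → [pA]□22221122

The machine reaches the accept state pA and halts.

State sequence: p0 → p3 → pA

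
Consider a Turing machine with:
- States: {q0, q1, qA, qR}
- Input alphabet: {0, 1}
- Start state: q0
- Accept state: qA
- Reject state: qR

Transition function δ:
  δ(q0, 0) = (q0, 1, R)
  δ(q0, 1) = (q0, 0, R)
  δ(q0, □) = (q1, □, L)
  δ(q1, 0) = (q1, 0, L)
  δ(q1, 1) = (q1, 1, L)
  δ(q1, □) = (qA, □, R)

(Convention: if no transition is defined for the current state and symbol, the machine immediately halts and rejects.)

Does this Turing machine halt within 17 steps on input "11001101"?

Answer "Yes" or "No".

Execution trace:
Initial: [q0]11001101
Step 1: δ(q0, 1) = (q0, 0, R) → 0[q0]1001101
Step 2: δ(q0, 1) = (q0, 0, R) → 00[q0]001101
Step 3: δ(q0, 0) = (q0, 1, R) → 001[q0]01101
Step 4: δ(q0, 0) = (q0, 1, R) → 0011[q0]1101
Step 5: δ(q0, 1) = (q0, 0, R) → 00110[q0]101
Step 6: δ(q0, 1) = (q0, 0, R) → 001100[q0]01
Step 7: δ(q0, 0) = (q0, 1, R) → 0011001[q0]1
Step 8: δ(q0, 1) = (q0, 0, R) → 00110010[q0]□
Step 9: δ(q0, □) = (q1, □, L) → 0011001[q1]0□
Step 10: δ(q1, 0) = (q1, 0, L) → 001100[q1]10□
Step 11: δ(q1, 1) = (q1, 1, L) → 00110[q1]010□
Step 12: δ(q1, 0) = (q1, 0, L) → 0011[q1]0010□
Step 13: δ(q1, 0) = (q1, 0, L) → 001[q1]10010□
Step 14: δ(q1, 1) = (q1, 1, L) → 00[q1]110010□
Step 15: δ(q1, 1) = (q1, 1, L) → 0[q1]0110010□
Step 16: δ(q1, 0) = (q1, 0, L) → [q1]00110010□
Step 17: δ(q1, 0) = (q1, 0, L) → [q1]□00110010□

The machine has not reached a halting state after 17 steps.
The machine did not halt within the 17-step bound.

Answer: No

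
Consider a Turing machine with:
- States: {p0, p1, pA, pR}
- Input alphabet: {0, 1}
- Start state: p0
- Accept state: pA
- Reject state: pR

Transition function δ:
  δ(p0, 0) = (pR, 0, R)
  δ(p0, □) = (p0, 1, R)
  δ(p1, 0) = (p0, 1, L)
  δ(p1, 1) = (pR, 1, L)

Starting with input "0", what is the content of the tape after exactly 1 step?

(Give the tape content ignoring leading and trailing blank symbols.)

Execution trace:
Initial: [p0]0
Step 1: δ(p0, 0) = (pR, 0, R) → 0[pR]□

The machine reaches the reject state pR and halts.

After 1 step, the tape (ignoring leading/trailing blanks) is: 0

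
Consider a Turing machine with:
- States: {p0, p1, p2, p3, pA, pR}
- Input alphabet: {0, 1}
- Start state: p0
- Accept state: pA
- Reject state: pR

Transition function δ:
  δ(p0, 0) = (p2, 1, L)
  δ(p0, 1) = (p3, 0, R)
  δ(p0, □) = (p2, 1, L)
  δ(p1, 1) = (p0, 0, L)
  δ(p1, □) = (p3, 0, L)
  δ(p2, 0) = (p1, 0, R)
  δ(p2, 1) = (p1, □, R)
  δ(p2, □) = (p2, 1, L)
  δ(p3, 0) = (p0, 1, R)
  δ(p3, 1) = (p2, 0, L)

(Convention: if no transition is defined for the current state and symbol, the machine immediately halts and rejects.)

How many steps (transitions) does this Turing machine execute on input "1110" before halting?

Execution trace:
Initial: [p0]1110
Step 1: δ(p0, 1) = (p3, 0, R) → 0[p3]110
Step 2: δ(p3, 1) = (p2, 0, L) → [p2]0010
Step 3: δ(p2, 0) = (p1, 0, R) → 0[p1]010

No transition is defined for δ(p1, 0). By convention the machine halts and rejects.

The machine executed 3 steps before halting.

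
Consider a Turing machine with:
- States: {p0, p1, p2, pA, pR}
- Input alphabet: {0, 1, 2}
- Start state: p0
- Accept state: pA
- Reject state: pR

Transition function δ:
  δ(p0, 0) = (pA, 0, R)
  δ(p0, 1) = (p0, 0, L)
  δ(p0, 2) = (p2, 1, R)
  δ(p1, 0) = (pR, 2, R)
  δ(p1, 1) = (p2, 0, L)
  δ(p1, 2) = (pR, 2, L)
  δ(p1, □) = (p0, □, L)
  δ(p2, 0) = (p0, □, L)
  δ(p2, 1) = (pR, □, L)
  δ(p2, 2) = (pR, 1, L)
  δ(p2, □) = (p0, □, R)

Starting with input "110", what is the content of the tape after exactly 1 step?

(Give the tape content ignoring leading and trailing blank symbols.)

Execution trace:
Initial: [p0]110
Step 1: δ(p0, 1) = (p0, 0, L) → [p0]□010

No transition is defined for δ(p0, □). By convention the machine halts and rejects.

After 1 step, the tape (ignoring leading/trailing blanks) is: 010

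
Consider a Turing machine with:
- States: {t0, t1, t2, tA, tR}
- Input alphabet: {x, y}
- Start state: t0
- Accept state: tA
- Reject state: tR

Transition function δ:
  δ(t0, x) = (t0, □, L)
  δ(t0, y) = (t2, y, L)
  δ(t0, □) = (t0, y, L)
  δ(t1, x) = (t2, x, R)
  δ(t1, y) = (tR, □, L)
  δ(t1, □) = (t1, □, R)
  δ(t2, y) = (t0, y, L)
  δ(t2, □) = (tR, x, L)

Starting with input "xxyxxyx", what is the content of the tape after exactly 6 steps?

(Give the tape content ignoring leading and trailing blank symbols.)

Execution trace:
Initial: [t0]xxyxxyx
Step 1: δ(t0, x) = (t0, □, L) → [t0]□□xyxxyx
Step 2: δ(t0, □) = (t0, y, L) → [t0]□y□xyxxyx
Step 3: δ(t0, □) = (t0, y, L) → [t0]□yy□xyxxyx
Step 4: δ(t0, □) = (t0, y, L) → [t0]□yyy□xyxxyx
Step 5: δ(t0, □) = (t0, y, L) → [t0]□yyyy□xyxxyx
Step 6: δ(t0, □) = (t0, y, L) → [t0]□yyyyy□xyxxyx

After 6 steps, the tape (ignoring leading/trailing blanks) is: yyyyy□xyxxyx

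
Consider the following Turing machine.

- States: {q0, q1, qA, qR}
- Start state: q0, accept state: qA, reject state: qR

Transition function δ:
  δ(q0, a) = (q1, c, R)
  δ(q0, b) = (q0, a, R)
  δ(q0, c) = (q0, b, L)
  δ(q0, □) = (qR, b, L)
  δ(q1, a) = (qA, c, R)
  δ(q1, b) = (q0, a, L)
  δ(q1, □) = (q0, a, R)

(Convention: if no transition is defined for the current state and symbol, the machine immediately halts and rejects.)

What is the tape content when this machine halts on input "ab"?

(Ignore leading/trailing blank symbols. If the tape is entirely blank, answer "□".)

Execution trace:
Initial: [q0]ab
Step 1: δ(q0, a) = (q1, c, R) → c[q1]b
Step 2: δ(q1, b) = (q0, a, L) → [q0]ca
Step 3: δ(q0, c) = (q0, b, L) → [q0]□ba
Step 4: δ(q0, □) = (qR, b, L) → [qR]□bba

The machine reaches the reject state qR and halts.

Final tape (ignoring leading/trailing blanks): bba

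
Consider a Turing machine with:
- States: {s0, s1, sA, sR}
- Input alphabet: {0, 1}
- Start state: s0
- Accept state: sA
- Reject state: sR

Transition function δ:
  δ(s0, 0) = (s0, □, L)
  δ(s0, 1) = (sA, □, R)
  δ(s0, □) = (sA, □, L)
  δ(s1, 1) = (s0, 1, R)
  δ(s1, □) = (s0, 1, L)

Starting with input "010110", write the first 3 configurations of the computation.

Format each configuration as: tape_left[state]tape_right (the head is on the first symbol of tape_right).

Transitions applied:
Step 1: δ(s0, 0) = (s0, □, L)
Step 2: δ(s0, □) = (sA, □, L)

The first 3 configurations are:
[s0]010110 ⊢ [s0]□□10110 ⊢ [sA]□□□10110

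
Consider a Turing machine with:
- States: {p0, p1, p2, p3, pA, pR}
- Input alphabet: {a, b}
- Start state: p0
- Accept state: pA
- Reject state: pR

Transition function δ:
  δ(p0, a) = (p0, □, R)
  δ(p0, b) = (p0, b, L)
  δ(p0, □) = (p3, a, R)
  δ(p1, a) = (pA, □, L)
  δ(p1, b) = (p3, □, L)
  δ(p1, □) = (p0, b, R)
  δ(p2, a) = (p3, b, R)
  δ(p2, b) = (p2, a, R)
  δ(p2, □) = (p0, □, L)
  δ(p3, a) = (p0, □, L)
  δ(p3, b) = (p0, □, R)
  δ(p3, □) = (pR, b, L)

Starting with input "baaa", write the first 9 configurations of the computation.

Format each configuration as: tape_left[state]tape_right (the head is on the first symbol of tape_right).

Transitions applied:
Step 1: δ(p0, b) = (p0, b, L)
Step 2: δ(p0, □) = (p3, a, R)
Step 3: δ(p3, b) = (p0, □, R)
Step 4: δ(p0, a) = (p0, □, R)
Step 5: δ(p0, a) = (p0, □, R)
Step 6: δ(p0, a) = (p0, □, R)
Step 7: δ(p0, □) = (p3, a, R)
Step 8: δ(p3, □) = (pR, b, L)

The first 9 configurations are:
[p0]baaa ⊢ [p0]□baaa ⊢ a[p3]baaa ⊢ a□[p0]aaa ⊢ a□□[p0]aa ⊢ a□□□[p0]a ⊢ a□□□□[p0]□ ⊢ a□□□□a[p3]□ ⊢ a□□□□[pR]ab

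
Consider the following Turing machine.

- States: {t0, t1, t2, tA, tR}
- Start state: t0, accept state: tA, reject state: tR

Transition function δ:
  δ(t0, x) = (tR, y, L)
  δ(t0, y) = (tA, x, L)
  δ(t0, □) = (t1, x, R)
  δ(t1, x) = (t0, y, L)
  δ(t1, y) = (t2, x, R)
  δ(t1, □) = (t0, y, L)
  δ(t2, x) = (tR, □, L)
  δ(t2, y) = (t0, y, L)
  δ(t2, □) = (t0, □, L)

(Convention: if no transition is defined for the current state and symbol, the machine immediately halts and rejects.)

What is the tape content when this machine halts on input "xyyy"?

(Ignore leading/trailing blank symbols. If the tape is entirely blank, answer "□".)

Execution trace:
Initial: [t0]xyyy
Step 1: δ(t0, x) = (tR, y, L) → [tR]□yyyy

The machine reaches the reject state tR and halts.

Final tape (ignoring leading/trailing blanks): yyyy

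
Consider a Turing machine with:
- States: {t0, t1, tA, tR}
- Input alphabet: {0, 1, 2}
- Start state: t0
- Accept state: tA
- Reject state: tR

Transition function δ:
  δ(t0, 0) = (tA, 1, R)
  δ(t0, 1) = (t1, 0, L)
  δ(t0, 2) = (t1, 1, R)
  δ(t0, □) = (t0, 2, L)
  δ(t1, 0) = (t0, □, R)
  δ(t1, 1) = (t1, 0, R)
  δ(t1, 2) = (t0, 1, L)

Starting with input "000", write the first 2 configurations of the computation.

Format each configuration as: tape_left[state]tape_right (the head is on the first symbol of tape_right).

Transitions applied:
Step 1: δ(t0, 0) = (tA, 1, R)

The first 2 configurations are:
[t0]000 ⊢ 1[tA]00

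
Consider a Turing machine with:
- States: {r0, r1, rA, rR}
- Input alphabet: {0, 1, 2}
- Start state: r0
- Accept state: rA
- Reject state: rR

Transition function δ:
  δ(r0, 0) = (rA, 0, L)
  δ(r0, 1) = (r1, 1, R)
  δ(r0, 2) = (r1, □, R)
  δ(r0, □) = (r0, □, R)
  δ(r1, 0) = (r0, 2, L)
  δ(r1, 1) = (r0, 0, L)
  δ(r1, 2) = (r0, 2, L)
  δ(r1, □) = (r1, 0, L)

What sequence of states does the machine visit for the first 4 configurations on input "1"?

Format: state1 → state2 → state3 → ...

Execution trace:
Initial: [r0]1
Step 1: δ(r0, 1) = (r1, 1, R) → 1[r1]□
Step 2: δ(r1, □) = (r1, 0, L) → [r1]10
Step 3: δ(r1, 1) = (r0, 0, L) → [r0]□00

State sequence: r0 → r1 → r1 → r0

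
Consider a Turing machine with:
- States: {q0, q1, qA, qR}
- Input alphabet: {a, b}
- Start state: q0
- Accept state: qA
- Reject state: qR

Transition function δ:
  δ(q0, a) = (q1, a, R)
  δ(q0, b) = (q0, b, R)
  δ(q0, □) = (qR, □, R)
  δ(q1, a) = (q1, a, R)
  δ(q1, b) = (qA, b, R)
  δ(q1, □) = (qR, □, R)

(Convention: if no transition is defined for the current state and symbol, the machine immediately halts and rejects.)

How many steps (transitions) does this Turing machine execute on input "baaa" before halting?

Execution trace:
Initial: [q0]baaa
Step 1: δ(q0, b) = (q0, b, R) → b[q0]aaa
Step 2: δ(q0, a) = (q1, a, R) → ba[q1]aa
Step 3: δ(q1, a) = (q1, a, R) → baa[q1]a
Step 4: δ(q1, a) = (q1, a, R) → baaa[q1]□
Step 5: δ(q1, □) = (qR, □, R) → baaa□[qR]□

The machine reaches the reject state qR and halts.

The machine executed 5 steps before halting.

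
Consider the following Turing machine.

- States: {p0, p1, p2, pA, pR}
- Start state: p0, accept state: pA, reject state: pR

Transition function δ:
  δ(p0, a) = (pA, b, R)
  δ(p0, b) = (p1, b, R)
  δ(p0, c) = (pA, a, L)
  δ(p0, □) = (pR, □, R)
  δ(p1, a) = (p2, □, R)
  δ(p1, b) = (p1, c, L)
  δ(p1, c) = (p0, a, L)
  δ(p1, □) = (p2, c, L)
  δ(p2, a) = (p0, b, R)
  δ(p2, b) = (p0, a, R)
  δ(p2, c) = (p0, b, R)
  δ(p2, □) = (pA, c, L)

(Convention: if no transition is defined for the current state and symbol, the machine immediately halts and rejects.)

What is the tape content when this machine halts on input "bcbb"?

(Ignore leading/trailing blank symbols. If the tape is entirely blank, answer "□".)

Execution trace:
Initial: [p0]bcbb
Step 1: δ(p0, b) = (p1, b, R) → b[p1]cbb
Step 2: δ(p1, c) = (p0, a, L) → [p0]babb
Step 3: δ(p0, b) = (p1, b, R) → b[p1]abb
Step 4: δ(p1, a) = (p2, □, R) → b□[p2]bb
Step 5: δ(p2, b) = (p0, a, R) → b□a[p0]b
Step 6: δ(p0, b) = (p1, b, R) → b□ab[p1]□
Step 7: δ(p1, □) = (p2, c, L) → b□a[p2]bc
Step 8: δ(p2, b) = (p0, a, R) → b□aa[p0]c
Step 9: δ(p0, c) = (pA, a, L) → b□a[pA]aa

The machine reaches the accept state pA and halts.

Final tape (ignoring leading/trailing blanks): b□aaa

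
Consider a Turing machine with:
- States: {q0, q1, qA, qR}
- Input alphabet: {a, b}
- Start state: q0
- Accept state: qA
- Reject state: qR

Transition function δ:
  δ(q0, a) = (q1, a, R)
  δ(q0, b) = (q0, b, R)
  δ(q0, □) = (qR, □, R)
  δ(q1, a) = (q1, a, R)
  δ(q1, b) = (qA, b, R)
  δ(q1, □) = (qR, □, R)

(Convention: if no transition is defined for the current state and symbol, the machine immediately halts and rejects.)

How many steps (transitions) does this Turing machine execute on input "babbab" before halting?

Execution trace:
Initial: [q0]babbab
Step 1: δ(q0, b) = (q0, b, R) → b[q0]abbab
Step 2: δ(q0, a) = (q1, a, R) → ba[q1]bbab
Step 3: δ(q1, b) = (qA, b, R) → bab[qA]bab

The machine reaches the accept state qA and halts.

The machine executed 3 steps before halting.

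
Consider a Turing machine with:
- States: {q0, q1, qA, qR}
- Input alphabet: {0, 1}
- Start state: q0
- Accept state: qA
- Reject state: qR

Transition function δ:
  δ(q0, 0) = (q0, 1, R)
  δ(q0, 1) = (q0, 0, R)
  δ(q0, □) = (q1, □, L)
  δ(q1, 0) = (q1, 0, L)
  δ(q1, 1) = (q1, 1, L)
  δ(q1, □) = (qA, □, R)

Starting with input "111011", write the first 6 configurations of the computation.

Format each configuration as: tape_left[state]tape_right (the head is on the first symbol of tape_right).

Transitions applied:
Step 1: δ(q0, 1) = (q0, 0, R)
Step 2: δ(q0, 1) = (q0, 0, R)
Step 3: δ(q0, 1) = (q0, 0, R)
Step 4: δ(q0, 0) = (q0, 1, R)
Step 5: δ(q0, 1) = (q0, 0, R)

The first 6 configurations are:
[q0]111011 ⊢ 0[q0]11011 ⊢ 00[q0]1011 ⊢ 000[q0]011 ⊢ 0001[q0]11 ⊢ 00010[q0]1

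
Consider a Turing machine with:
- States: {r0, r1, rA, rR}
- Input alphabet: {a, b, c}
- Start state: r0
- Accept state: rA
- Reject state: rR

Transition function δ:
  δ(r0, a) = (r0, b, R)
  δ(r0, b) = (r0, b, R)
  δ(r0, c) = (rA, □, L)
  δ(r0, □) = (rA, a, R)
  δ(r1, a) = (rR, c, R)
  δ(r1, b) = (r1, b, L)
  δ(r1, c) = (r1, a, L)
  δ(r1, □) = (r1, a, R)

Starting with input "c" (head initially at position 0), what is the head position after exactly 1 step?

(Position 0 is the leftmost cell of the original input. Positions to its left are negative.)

Execution trace (head position shown):
Step 0: [r0]c  (head at position 0)
Step 1: move left → [rA]□□  (head at position -1)

After 1 step, the head is at position -1.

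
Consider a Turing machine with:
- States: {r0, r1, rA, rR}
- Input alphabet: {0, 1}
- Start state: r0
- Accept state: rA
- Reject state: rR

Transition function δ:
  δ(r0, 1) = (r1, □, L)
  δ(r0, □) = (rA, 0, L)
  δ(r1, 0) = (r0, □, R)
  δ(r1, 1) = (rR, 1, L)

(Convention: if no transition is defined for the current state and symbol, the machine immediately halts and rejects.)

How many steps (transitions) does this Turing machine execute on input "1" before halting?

Execution trace:
Initial: [r0]1
Step 1: δ(r0, 1) = (r1, □, L) → [r1]□□

No transition is defined for δ(r1, □). By convention the machine halts and rejects.

The machine executed 1 step before halting.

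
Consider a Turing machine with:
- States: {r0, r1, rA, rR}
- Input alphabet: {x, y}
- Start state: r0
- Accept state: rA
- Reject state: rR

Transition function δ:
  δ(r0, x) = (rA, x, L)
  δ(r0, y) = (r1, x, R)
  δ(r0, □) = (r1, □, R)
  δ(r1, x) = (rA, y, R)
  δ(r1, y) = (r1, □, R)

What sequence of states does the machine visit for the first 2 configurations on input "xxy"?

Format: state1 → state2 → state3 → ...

Execution trace:
Initial: [r0]xxy
Step 1: δ(r0, x) = (rA, x, L) → [rA]□xxy

The machine reaches the accept state rA and halts.

State sequence: r0 → rA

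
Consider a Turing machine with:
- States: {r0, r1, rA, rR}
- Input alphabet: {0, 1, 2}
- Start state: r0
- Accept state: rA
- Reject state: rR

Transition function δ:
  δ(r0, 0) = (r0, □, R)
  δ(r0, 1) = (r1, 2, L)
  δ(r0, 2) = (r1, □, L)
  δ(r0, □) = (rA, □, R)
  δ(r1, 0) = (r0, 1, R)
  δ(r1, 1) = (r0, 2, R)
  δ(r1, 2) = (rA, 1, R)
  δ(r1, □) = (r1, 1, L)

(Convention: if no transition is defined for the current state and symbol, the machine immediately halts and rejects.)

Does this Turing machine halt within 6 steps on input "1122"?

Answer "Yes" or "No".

Execution trace:
Initial: [r0]1122
Step 1: δ(r0, 1) = (r1, 2, L) → [r1]□2122
Step 2: δ(r1, □) = (r1, 1, L) → [r1]□12122
Step 3: δ(r1, □) = (r1, 1, L) → [r1]□112122
Step 4: δ(r1, □) = (r1, 1, L) → [r1]□1112122
Step 5: δ(r1, □) = (r1, 1, L) → [r1]□11112122
Step 6: δ(r1, □) = (r1, 1, L) → [r1]□111112122

The machine has not reached a halting state after 6 steps.
The machine did not halt within the 6-step bound.

Answer: No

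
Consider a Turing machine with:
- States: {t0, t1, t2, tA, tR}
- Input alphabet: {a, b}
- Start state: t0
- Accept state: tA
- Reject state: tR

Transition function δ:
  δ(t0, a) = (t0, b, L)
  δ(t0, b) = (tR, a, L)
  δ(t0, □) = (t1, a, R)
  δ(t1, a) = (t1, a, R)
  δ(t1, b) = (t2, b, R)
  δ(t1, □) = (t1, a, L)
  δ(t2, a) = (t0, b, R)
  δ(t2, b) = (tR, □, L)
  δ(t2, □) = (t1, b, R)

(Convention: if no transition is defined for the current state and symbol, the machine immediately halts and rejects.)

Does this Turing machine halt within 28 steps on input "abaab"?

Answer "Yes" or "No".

Execution trace:
Initial: [t0]abaab
Step 1: δ(t0, a) = (t0, b, L) → [t0]□bbaab
Step 2: δ(t0, □) = (t1, a, R) → a[t1]bbaab
Step 3: δ(t1, b) = (t2, b, R) → ab[t2]baab
Step 4: δ(t2, b) = (tR, □, L) → a[tR]b□aab

The machine reaches the reject state tR and halts.
The machine halted after 4 steps (within the 28-step bound).

Answer: Yes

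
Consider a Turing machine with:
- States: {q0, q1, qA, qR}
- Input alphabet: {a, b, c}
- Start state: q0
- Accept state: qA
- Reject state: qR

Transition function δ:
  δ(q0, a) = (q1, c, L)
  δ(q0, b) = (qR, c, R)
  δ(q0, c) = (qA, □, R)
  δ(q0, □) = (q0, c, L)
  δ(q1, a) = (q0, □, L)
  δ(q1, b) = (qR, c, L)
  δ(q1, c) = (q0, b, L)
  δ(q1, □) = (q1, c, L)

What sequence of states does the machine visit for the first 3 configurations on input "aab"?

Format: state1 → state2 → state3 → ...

Execution trace:
Initial: [q0]aab
Step 1: δ(q0, a) = (q1, c, L) → [q1]□cab
Step 2: δ(q1, □) = (q1, c, L) → [q1]□ccab

State sequence: q0 → q1 → q1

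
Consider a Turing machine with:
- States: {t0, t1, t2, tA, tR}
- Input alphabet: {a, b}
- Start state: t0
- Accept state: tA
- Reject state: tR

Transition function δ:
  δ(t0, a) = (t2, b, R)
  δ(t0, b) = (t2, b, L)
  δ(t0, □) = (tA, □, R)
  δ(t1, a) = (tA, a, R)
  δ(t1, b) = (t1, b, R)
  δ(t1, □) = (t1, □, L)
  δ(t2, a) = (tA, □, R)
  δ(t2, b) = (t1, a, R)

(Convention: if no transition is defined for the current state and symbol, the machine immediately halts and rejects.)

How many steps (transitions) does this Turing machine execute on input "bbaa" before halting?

Execution trace:
Initial: [t0]bbaa
Step 1: δ(t0, b) = (t2, b, L) → [t2]□bbaa

No transition is defined for δ(t2, □). By convention the machine halts and rejects.

The machine executed 1 step before halting.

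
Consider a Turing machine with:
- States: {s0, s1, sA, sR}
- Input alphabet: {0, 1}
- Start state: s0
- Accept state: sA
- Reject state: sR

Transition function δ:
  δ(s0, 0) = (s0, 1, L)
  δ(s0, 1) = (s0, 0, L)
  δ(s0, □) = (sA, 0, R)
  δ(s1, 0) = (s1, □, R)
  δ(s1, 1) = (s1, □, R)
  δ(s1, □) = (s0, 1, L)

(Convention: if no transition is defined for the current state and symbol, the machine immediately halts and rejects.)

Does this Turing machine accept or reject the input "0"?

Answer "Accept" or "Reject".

Execution trace:
Initial: [s0]0
Step 1: δ(s0, 0) = (s0, 1, L) → [s0]□1
Step 2: δ(s0, □) = (sA, 0, R) → 0[sA]1

The machine reaches the accept state sA and halts.

Answer: Accept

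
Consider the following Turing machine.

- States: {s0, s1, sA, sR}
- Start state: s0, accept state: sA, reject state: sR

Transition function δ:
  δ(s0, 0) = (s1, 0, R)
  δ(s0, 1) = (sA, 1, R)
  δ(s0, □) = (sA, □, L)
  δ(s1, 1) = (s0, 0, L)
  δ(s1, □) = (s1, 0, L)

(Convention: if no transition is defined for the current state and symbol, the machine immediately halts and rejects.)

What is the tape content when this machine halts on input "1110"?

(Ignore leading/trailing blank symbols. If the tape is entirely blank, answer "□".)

Execution trace:
Initial: [s0]1110
Step 1: δ(s0, 1) = (sA, 1, R) → 1[sA]110

The machine reaches the accept state sA and halts.

Final tape (ignoring leading/trailing blanks): 1110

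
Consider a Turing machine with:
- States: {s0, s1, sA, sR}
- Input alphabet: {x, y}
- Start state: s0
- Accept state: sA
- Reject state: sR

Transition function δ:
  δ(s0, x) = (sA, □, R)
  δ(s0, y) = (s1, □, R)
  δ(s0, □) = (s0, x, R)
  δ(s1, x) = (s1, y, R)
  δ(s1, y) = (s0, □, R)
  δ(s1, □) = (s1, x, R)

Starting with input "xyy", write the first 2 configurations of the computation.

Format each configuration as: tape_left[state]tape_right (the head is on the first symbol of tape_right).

Transitions applied:
Step 1: δ(s0, x) = (sA, □, R)

The first 2 configurations are:
[s0]xyy ⊢ □[sA]yy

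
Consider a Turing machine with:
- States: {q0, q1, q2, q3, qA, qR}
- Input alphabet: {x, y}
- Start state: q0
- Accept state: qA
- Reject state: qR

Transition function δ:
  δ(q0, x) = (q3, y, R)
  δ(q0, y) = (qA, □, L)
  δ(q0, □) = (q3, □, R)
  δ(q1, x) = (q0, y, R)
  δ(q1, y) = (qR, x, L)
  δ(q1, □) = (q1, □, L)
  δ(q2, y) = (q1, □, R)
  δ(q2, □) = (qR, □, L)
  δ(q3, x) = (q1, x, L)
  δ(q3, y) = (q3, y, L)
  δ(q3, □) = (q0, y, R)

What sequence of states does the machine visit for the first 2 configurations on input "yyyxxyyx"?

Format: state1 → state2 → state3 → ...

Execution trace:
Initial: [q0]yyyxxyyx
Step 1: δ(q0, y) = (qA, □, L) → [qA]□□yyxxyyx

The machine reaches the accept state qA and halts.

State sequence: q0 → qA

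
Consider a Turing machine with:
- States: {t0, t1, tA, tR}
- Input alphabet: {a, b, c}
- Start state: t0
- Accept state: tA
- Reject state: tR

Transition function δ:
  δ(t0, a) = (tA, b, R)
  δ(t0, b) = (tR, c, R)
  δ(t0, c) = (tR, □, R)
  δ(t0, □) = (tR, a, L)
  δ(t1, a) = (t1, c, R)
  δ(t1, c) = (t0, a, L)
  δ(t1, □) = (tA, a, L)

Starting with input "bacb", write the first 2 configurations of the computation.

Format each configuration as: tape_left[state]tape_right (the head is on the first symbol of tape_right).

Transitions applied:
Step 1: δ(t0, b) = (tR, c, R)

The first 2 configurations are:
[t0]bacb ⊢ c[tR]acb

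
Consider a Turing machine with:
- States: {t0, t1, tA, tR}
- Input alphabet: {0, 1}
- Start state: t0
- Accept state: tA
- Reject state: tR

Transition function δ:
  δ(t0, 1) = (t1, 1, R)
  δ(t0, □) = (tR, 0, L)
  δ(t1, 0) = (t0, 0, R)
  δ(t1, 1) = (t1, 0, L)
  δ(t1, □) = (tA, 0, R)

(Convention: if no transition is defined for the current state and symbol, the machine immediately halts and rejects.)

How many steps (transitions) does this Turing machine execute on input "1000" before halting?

Execution trace:
Initial: [t0]1000
Step 1: δ(t0, 1) = (t1, 1, R) → 1[t1]000
Step 2: δ(t1, 0) = (t0, 0, R) → 10[t0]00

No transition is defined for δ(t0, 0). By convention the machine halts and rejects.

The machine executed 2 steps before halting.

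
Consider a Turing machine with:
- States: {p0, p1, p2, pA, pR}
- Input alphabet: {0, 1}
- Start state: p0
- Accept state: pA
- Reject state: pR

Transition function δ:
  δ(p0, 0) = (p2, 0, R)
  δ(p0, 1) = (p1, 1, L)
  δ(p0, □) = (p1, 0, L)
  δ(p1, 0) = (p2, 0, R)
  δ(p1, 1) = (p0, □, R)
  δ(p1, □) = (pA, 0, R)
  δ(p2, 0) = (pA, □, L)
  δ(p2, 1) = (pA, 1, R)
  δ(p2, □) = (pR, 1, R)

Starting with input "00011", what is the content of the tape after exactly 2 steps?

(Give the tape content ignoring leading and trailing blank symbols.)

Execution trace:
Initial: [p0]00011
Step 1: δ(p0, 0) = (p2, 0, R) → 0[p2]0011
Step 2: δ(p2, 0) = (pA, □, L) → [pA]0□011

The machine reaches the accept state pA and halts.

After 2 steps, the tape (ignoring leading/trailing blanks) is: 0□011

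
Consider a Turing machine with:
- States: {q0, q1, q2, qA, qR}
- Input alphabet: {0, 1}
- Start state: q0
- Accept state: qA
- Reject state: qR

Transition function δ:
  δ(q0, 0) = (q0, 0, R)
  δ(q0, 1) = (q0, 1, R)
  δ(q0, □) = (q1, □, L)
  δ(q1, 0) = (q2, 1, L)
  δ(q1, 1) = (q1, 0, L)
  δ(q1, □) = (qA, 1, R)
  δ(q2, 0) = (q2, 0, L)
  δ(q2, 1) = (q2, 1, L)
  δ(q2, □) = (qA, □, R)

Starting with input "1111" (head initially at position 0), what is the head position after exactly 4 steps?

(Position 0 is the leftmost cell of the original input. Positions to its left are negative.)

Execution trace (head position shown):
Step 0: [q0]1111  (head at position 0)
Step 1: move right → 1[q0]111  (head at position 1)
Step 2: move right → 11[q0]11  (head at position 2)
Step 3: move right → 111[q0]1  (head at position 3)
Step 4: move right → 1111[q0]□  (head at position 4)

After 4 steps, the head is at position 4.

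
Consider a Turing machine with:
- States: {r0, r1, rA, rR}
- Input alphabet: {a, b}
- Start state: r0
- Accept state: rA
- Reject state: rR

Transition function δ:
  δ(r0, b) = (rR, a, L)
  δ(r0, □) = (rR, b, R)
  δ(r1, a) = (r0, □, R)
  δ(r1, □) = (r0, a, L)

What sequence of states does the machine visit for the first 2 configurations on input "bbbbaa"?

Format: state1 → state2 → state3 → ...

Execution trace:
Initial: [r0]bbbbaa
Step 1: δ(r0, b) = (rR, a, L) → [rR]□abbbaa

The machine reaches the reject state rR and halts.

State sequence: r0 → rR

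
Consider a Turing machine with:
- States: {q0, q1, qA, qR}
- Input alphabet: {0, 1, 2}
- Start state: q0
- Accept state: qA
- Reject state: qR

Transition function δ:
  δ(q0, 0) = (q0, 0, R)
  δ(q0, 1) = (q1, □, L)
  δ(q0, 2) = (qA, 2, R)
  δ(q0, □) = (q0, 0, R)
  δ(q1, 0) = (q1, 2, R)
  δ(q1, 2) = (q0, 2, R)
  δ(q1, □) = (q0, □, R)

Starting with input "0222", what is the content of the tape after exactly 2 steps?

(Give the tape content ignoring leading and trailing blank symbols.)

Execution trace:
Initial: [q0]0222
Step 1: δ(q0, 0) = (q0, 0, R) → 0[q0]222
Step 2: δ(q0, 2) = (qA, 2, R) → 02[qA]22

The machine reaches the accept state qA and halts.

After 2 steps, the tape (ignoring leading/trailing blanks) is: 0222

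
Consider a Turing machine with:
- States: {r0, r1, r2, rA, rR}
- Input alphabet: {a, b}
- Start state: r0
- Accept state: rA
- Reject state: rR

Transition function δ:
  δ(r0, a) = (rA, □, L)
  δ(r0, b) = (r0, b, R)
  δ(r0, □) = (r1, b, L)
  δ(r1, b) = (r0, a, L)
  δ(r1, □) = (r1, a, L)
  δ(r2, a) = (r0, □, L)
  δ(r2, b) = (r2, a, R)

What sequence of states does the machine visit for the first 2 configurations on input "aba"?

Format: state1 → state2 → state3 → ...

Execution trace:
Initial: [r0]aba
Step 1: δ(r0, a) = (rA, □, L) → [rA]□□ba

The machine reaches the accept state rA and halts.

State sequence: r0 → rA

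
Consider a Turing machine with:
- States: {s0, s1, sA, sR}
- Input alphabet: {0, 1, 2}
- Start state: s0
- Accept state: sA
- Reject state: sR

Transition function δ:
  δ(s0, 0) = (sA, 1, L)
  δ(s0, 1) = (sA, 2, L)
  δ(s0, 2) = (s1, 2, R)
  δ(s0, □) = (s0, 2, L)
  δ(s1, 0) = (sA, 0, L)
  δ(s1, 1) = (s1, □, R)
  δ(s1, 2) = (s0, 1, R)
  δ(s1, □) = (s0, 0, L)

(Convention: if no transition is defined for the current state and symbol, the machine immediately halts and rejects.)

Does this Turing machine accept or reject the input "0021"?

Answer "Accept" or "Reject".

Execution trace:
Initial: [s0]0021
Step 1: δ(s0, 0) = (sA, 1, L) → [sA]□1021

The machine reaches the accept state sA and halts.

Answer: Accept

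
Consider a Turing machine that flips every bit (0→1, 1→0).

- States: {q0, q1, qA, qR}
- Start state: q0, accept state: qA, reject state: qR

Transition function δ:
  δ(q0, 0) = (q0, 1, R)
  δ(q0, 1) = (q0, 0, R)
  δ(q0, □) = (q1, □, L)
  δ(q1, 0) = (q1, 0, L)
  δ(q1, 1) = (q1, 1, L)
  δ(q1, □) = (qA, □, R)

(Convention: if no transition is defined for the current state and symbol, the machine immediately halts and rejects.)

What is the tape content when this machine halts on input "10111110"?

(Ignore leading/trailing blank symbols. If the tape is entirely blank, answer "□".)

Execution trace:
Initial: [q0]10111110
Step 1: δ(q0, 1) = (q0, 0, R) → 0[q0]0111110
Step 2: δ(q0, 0) = (q0, 1, R) → 01[q0]111110
Step 3: δ(q0, 1) = (q0, 0, R) → 010[q0]11110
Step 4: δ(q0, 1) = (q0, 0, R) → 0100[q0]1110
Step 5: δ(q0, 1) = (q0, 0, R) → 01000[q0]110
Step 6: δ(q0, 1) = (q0, 0, R) → 010000[q0]10
Step 7: δ(q0, 1) = (q0, 0, R) → 0100000[q0]0
Step 8: δ(q0, 0) = (q0, 1, R) → 01000001[q0]□
Step 9: δ(q0, □) = (q1, □, L) → 0100000[q1]1□
Step 10: δ(q1, 1) = (q1, 1, L) → 010000[q1]01□
Step 11: δ(q1, 0) = (q1, 0, L) → 01000[q1]001□
Step 12: δ(q1, 0) = (q1, 0, L) → 0100[q1]0001□
Step 13: δ(q1, 0) = (q1, 0, L) → 010[q1]00001□
Step 14: δ(q1, 0) = (q1, 0, L) → 01[q1]000001□
Step 15: δ(q1, 0) = (q1, 0, L) → 0[q1]1000001□
Step 16: δ(q1, 1) = (q1, 1, L) → [q1]01000001□
Step 17: δ(q1, 0) = (q1, 0, L) → [q1]□01000001□
Step 18: δ(q1, □) = (qA, □, R) → □[qA]01000001□

The machine reaches the accept state qA and halts.

Final tape (ignoring leading/trailing blanks): 01000001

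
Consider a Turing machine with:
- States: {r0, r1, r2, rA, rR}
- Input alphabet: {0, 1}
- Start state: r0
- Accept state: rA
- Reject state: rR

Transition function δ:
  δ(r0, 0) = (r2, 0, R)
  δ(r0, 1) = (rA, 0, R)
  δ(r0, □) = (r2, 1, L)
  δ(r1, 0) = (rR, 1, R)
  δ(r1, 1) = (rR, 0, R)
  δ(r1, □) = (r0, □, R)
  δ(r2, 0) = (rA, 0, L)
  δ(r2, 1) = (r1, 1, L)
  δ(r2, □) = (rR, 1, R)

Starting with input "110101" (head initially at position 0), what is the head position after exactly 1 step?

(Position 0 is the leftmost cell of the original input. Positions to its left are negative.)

Execution trace (head position shown):
Step 0: [r0]110101  (head at position 0)
Step 1: move right → 0[rA]10101  (head at position 1)

After 1 step, the head is at position 1.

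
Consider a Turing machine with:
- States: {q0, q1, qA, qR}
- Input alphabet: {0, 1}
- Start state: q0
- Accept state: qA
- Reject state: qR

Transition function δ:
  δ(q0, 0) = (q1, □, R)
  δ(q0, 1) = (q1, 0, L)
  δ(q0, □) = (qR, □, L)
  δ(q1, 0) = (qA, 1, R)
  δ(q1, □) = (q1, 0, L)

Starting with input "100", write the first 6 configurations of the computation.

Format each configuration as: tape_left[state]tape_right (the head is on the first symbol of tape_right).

Transitions applied:
Step 1: δ(q0, 1) = (q1, 0, L)
Step 2: δ(q1, □) = (q1, 0, L)
Step 3: δ(q1, □) = (q1, 0, L)
Step 4: δ(q1, □) = (q1, 0, L)
Step 5: δ(q1, □) = (q1, 0, L)

The first 6 configurations are:
[q0]100 ⊢ [q1]□000 ⊢ [q1]□0000 ⊢ [q1]□00000 ⊢ [q1]□000000 ⊢ [q1]□0000000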